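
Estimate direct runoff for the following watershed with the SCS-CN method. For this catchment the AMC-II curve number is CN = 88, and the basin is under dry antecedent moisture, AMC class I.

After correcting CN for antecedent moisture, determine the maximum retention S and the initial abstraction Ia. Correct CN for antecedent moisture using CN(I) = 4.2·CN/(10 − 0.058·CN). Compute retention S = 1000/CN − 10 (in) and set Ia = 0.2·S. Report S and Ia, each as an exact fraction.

S = 250/77 in ≈ 3.247 in; Ia = 50/77 in ≈ 0.649 in

CN(I) from CN(II)=88: (4.2·88)/(10 − 0.058·88) = 3850/51 ≈ 75.490
Max retention: S = 1000/(3850/51) − 10 = 250/77 in (≈ 3.247 in)
Ia = 0.2S: 0.2·3.247 = 0.649 in (exactly 50/77)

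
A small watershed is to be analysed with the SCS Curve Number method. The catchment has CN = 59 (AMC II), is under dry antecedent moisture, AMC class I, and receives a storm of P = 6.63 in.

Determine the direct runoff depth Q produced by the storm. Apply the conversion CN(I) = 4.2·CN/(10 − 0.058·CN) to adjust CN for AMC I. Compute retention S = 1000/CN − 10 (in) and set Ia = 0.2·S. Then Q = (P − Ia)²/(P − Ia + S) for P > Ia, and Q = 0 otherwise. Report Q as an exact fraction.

CN(I) from CN(II)=59: (4.2·59)/(10 − 0.058·59) = 123900/3289 ≈ 37.671
S = 1000/(123900/3289) − 10 = 20500/1239 in ≈ 16.546 in
Initial abstraction Ia = S/5 = (20500/1239)/5 = 4100/1239 ≈ 3.309 in
P − Ia = 6.630 − 3.309 = 411457/123900 ≈ 3.321 in (> 0, runoff occurs)
Q = (411457/123900)²/((411457/123900) + 20500/1239) = (169296862849/15351210000)/(2461457/123900) = 169296862849/304974522300 in ≈ 0.555 in

Q = 169296862849/304974522300 in ≈ 0.555 in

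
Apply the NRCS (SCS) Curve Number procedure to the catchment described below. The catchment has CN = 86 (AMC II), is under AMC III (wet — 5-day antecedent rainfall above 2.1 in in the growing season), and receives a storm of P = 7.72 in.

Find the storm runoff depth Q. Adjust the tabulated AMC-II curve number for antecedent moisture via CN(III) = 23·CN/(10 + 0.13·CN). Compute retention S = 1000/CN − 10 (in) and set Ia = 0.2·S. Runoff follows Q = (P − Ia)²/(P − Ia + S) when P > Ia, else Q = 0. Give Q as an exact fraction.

Q = 35110140129/5065583825 in ≈ 6.931 in

CN(III) from CN(II)=86: (23·86)/(10 + 0.13·86) = 98900/1059 ≈ 93.390
Max retention: S = 1000/(98900/1059) − 10 = 700/989 in (≈ 0.708 in)
Initial abstraction Ia = S/5 = (700/989)/5 = 140/989 ≈ 0.142 in
Since P=7.720 > Ia=0.142: effective rainfall P−Ia = 187377/24725 in
Q = (187377/24725)²/((187377/24725) + 700/989) = (35110140129/611325625)/(204877/24725) = 35110140129/5065583825 in ≈ 6.931 in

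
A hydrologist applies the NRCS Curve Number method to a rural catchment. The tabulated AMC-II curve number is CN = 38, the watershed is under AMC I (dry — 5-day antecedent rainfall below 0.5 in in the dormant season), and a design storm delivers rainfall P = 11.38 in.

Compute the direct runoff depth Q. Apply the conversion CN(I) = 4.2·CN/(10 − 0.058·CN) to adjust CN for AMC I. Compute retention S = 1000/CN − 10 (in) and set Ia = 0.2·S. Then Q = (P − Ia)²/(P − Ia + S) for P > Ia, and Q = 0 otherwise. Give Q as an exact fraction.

Q = 5188464961/16898268450 in ≈ 0.307 in

Dry (AMC I): CN(I) = 4.2·38/(10 − 0.058·38) = (798/5)/(1949/250) = 39900/1949 ≈ 20.472
Max retention: S = 1000/(39900/1949) − 10 = 15500/399 in (≈ 38.847 in)
Ia = 0.2S: 0.2·38.847 = 7.769 in (exactly 3100/399)
Excess rainfall: 11.380 − 7.769 = 3.611 in; P > Ia so Q > 0
Runoff Q = (P−Ia)²/(P−Ia+S) = (3.611)²/(3.611+38.847) = 5188464961/16898268450 ≈ 0.307 in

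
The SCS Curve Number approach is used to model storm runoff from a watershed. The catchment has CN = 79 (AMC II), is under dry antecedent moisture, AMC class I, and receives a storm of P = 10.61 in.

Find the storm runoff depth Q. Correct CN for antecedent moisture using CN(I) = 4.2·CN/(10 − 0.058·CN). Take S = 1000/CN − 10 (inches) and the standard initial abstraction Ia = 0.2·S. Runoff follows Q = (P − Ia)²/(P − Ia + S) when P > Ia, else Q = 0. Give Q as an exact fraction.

Q = 5449244761/978170100 in ≈ 5.571 in

Dry (AMC I): CN(I) = 4.2·79/(10 − 0.058·79) = (1659/5)/(2709/500) = 7900/129 ≈ 61.240
S = 1000/(7900/129) − 10 = 500/79 in ≈ 6.329 in
Initial abstraction Ia = S/5 = (500/79)/5 = 100/79 ≈ 1.266 in
Excess rainfall: 10.610 − 1.266 = 9.344 in; P > Ia so Q > 0
Runoff Q = (P−Ia)²/(P−Ia+S) = (9.344)²/(9.344+6.329) = 5449244761/978170100 ≈ 5.571 in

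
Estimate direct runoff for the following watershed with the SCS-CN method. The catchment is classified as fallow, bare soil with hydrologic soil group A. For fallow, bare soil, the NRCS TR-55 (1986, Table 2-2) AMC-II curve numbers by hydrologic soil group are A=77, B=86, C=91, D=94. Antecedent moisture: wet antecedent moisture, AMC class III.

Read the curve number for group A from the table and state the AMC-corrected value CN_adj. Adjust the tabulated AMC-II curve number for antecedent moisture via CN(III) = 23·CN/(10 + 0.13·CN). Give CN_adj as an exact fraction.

CN_adj = 7700/87 ≈ 88.506

NRCS table: fallow, bare soil, soil group A → CN(II) = 77
CN(III) from CN(II)=77: (23·77)/(10 + 0.13·77) = 7700/87 ≈ 88.506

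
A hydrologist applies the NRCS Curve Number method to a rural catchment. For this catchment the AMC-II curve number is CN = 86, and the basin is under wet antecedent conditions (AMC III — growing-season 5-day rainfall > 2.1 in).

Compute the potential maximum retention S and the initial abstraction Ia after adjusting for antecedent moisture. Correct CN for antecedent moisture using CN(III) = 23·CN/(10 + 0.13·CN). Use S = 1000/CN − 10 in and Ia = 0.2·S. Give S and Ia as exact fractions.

Adjust CN=86 to AMC III: 23·86/(10 + 0.13·86) → 1978 ÷ (1059/50) = 98900/1059 ≈ 93.390
Max retention: S = 1000/(98900/1059) − 10 = 700/989 in (≈ 0.708 in)
Ia = 0.2·(700/989) = 140/989 in ≈ 0.142 in

S = 700/989 in ≈ 0.708 in; Ia = 140/989 in ≈ 0.142 in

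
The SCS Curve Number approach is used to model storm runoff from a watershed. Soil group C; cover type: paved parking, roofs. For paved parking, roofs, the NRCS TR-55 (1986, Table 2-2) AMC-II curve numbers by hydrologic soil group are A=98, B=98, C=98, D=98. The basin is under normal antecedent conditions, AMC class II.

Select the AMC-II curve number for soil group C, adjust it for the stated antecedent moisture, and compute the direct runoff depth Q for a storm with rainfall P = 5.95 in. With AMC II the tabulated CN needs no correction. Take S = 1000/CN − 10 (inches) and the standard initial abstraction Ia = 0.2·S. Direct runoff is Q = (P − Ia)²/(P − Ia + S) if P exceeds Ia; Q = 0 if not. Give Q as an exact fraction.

Q = 33535681/5871180 in ≈ 5.712 in

NRCS table: paved parking, roofs, soil group C → CN(II) = 98
AMC II — tabulated CN = 98 applies directly.
Retention S: 1000/CN − 10 with CN=98.000 → S = 10/49 ≈ 0.204 in
Initial abstraction Ia = S/5 = (10/49)/5 = 2/49 ≈ 0.041 in
P − Ia = 5.950 − 0.041 = 5791/980 ≈ 5.909 in (> 0, runoff occurs)
Runoff Q = (P−Ia)²/(P−Ia+S) = (5.909)²/(5.909+0.204) = 33535681/5871180 ≈ 5.712 in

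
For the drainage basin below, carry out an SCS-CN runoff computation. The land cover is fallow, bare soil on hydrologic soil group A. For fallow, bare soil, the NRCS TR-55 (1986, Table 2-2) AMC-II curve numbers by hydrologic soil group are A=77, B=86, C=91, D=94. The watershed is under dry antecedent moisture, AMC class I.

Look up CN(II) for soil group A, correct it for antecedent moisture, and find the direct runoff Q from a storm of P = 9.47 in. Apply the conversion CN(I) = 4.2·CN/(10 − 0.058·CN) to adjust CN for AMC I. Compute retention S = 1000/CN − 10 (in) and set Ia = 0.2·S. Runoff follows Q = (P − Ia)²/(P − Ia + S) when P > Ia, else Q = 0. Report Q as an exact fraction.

Q = 1693379087401/396375048300 in ≈ 4.272 in

NRCS table: fallow, bare soil, soil group A → CN(II) = 77
CN(I) from CN(II)=77: (4.2·77)/(10 − 0.058·77) = 161700/2767 ≈ 58.439
Max retention: S = 1000/(161700/2767) − 10 = 11500/1617 in (≈ 7.112 in)
Ia = 0.2·(11500/1617) = 2300/1617 in ≈ 1.422 in
Since P=9.470 > Ia=1.422: effective rainfall P−Ia = 1301299/161700 in
Runoff Q = (P−Ia)²/(P−Ia+S) = (8.048)²/(8.048+7.112) = 1693379087401/396375048300 ≈ 4.272 in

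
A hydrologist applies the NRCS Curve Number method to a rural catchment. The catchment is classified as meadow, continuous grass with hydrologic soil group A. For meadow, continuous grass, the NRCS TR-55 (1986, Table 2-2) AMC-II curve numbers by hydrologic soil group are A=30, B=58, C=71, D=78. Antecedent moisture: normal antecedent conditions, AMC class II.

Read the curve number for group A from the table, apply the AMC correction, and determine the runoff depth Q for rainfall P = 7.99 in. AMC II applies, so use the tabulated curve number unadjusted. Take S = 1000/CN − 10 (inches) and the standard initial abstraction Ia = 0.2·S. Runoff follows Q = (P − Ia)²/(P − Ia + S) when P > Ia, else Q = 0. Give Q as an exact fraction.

NRCS table: meadow, continuous grass, soil group A → CN(II) = 30
AMC II — tabulated CN = 30 applies directly.
Max retention: S = 1000/30 − 10 = 70/3 in (≈ 23.333 in)
Ia = 0.2·(70/3) = 14/3 in ≈ 4.667 in
P − Ia = 7.990 − 4.667 = 997/300 ≈ 3.323 in (> 0, runoff occurs)
Q: (997/300)² ÷ (7997/300) = 994009/2399100 in (≈ 0.414 in)

Q = 994009/2399100 in ≈ 0.414 in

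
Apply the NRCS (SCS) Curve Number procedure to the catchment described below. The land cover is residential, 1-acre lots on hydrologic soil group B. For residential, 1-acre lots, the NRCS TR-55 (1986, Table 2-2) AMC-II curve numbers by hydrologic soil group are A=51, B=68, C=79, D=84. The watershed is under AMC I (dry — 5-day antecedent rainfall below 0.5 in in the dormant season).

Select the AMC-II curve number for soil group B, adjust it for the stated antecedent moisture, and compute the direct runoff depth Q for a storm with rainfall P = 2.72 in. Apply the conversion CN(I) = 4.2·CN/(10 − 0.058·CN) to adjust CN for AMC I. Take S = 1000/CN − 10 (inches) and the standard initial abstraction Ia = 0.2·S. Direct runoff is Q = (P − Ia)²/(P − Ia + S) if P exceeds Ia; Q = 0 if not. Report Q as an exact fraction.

Q = 4571044/232665825 in ≈ 0.020 in

NRCS table: residential, 1-acre lots, soil group B → CN(II) = 68
CN(I) from CN(II)=68: (4.2·68)/(10 − 0.058·68) = 35700/757 ≈ 47.160
S = 1000/(35700/757) − 10 = 4000/357 in ≈ 11.204 in
Ia = 0.2·(4000/357) = 800/357 in ≈ 2.241 in
Excess rainfall: 2.720 − 2.241 = 0.479 in; P > Ia so Q > 0
Q: (4276/8925)² ÷ (104276/8925) = 4571044/232665825 in (≈ 0.020 in)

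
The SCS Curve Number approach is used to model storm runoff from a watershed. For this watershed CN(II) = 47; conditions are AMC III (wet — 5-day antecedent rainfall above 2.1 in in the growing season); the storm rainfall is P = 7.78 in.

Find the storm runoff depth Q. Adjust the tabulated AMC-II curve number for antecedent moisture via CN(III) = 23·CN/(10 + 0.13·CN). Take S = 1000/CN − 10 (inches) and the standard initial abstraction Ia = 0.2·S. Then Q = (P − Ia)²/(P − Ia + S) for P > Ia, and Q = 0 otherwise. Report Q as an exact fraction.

Q = 135062865081/34187111450 in ≈ 3.951 in

Adjust CN=47 to AMC III: 23·47/(10 + 0.13·47) → 1081 ÷ (1611/100) = 108100/1611 ≈ 67.101
Max retention: S = 1000/(108100/1611) − 10 = 5300/1081 in (≈ 4.903 in)
Ia = 0.2S: 0.2·4.903 = 0.981 in (exactly 1060/1081)
Since P=7.780 > Ia=0.981: effective rainfall P−Ia = 367509/54050 in
Q = (367509/54050)²/((367509/54050) + 5300/1081) = (135062865081/2921402500)/(632509/54050) = 135062865081/34187111450 in ≈ 3.951 in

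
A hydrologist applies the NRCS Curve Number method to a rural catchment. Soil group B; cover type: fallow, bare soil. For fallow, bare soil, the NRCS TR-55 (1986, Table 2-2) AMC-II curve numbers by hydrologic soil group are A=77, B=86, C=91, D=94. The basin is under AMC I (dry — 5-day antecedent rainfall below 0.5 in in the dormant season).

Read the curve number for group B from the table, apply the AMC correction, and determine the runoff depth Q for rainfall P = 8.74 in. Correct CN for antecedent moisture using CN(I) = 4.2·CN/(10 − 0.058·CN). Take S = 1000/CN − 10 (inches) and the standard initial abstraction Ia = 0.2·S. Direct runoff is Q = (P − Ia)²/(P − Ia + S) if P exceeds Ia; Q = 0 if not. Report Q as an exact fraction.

Q = 2639185129/492605850 in ≈ 5.358 in

NRCS table: fallow, bare soil, soil group B → CN(II) = 86
Dry (AMC I): CN(I) = 4.2·86/(10 − 0.058·86) = (1806/5)/(1253/250) = 12900/179 ≈ 72.067
Retention S: 1000/CN − 10 with CN=72.067 → S = 500/129 ≈ 3.876 in
Ia = 0.2S: 0.2·3.876 = 0.775 in (exactly 100/129)
Excess rainfall: 8.740 − 0.775 = 7.965 in; P > Ia so Q > 0
Q: (51373/6450)² ÷ (76373/6450) = 2639185129/492605850 in (≈ 5.358 in)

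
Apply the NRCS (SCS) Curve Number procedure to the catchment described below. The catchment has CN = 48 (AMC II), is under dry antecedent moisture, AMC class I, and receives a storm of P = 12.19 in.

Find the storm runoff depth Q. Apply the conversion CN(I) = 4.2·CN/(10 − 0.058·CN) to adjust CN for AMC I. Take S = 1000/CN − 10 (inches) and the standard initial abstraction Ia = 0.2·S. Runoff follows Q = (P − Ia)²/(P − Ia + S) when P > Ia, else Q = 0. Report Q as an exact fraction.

Q = 1962224209/1302821100 in ≈ 1.506 in

Dry (AMC I): CN(I) = 4.2·48/(10 − 0.058·48) = (1008/5)/(902/125) = 12600/451 ≈ 27.938
Retention S: 1000/CN − 10 with CN=27.938 → S = 1625/63 ≈ 25.794 in
Ia = 0.2·(1625/63) = 325/63 in ≈ 5.159 in
Since P=12.190 > Ia=5.159: effective rainfall P−Ia = 44297/6300 in
Q = (44297/6300)²/((44297/6300) + 1625/63) = (1962224209/39690000)/(206797/6300) = 1962224209/1302821100 in ≈ 1.506 in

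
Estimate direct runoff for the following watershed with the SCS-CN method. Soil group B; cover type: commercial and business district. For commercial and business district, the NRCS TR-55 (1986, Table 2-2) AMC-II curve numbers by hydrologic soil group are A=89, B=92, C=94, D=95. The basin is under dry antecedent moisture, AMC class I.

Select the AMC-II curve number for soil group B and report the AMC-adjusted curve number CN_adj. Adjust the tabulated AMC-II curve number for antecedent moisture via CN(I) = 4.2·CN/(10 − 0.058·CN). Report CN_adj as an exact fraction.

CN_adj = 48300/583 ≈ 82.847

NRCS table: commercial and business district, soil group B → CN(II) = 92
Dry (AMC I): CN(I) = 4.2·92/(10 − 0.058·92) = (1932/5)/(583/125) = 48300/583 ≈ 82.847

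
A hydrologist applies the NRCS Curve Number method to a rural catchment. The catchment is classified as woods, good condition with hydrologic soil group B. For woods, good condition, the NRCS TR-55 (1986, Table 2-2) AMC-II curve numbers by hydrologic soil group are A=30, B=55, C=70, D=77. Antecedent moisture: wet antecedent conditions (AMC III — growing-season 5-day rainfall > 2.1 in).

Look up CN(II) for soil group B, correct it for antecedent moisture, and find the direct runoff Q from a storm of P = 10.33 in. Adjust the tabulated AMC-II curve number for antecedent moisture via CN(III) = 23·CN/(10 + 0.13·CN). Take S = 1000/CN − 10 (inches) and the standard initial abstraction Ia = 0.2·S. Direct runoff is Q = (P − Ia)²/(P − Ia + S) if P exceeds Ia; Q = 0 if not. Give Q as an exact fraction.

Q = 59218735801/8433729700 in ≈ 7.022 in

NRCS table: woods, good condition, soil group B → CN(II) = 55
Wet (AMC III): CN(III) = 23·55/(10 + 0.13·55) = 1265/(343/20) = 25300/343 ≈ 73.761
Retention S: 1000/CN − 10 with CN=73.761 → S = 900/253 ≈ 3.557 in
Ia = 0.2·(900/253) = 180/253 in ≈ 0.711 in
P − Ia = 10.330 − 0.711 = 243349/25300 ≈ 9.619 in (> 0, runoff occurs)
Runoff Q = (P−Ia)²/(P−Ia+S) = (9.619)²/(9.619+3.557) = 59218735801/8433729700 ≈ 7.022 in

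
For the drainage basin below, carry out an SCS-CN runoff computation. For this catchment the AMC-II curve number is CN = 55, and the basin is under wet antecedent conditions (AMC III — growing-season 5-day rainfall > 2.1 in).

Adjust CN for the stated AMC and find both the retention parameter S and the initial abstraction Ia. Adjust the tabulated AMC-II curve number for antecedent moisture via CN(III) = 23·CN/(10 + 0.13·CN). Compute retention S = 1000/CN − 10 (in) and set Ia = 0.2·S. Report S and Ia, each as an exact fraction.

CN(III) from CN(II)=55: (23·55)/(10 + 0.13·55) = 25300/343 ≈ 73.761
Retention S: 1000/CN − 10 with CN=73.761 → S = 900/253 ≈ 3.557 in
Initial abstraction Ia = S/5 = (900/253)/5 = 180/253 ≈ 0.711 in

S = 900/253 in ≈ 3.557 in; Ia = 180/253 in ≈ 0.711 in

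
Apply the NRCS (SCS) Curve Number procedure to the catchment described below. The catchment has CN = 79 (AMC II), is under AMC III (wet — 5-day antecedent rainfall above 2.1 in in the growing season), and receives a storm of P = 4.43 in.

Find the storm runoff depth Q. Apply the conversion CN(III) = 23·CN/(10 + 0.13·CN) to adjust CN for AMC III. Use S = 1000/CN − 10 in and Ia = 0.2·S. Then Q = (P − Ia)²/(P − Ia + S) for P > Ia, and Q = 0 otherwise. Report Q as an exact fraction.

Q = 582063710761/176781562700 in ≈ 3.293 in

Adjust CN=79 to AMC III: 23·79/(10 + 0.13·79) → 1817 ÷ (2027/100) = 181700/2027 ≈ 89.640
Retention S: 1000/CN − 10 with CN=89.640 → S = 2100/1817 ≈ 1.156 in
Initial abstraction Ia = S/5 = (2100/1817)/5 = 420/1817 ≈ 0.231 in
Excess rainfall: 4.430 − 0.231 = 4.199 in; P > Ia so Q > 0
Runoff Q = (P−Ia)²/(P−Ia+S) = (4.199)²/(4.199+1.156) = 582063710761/176781562700 ≈ 3.293 in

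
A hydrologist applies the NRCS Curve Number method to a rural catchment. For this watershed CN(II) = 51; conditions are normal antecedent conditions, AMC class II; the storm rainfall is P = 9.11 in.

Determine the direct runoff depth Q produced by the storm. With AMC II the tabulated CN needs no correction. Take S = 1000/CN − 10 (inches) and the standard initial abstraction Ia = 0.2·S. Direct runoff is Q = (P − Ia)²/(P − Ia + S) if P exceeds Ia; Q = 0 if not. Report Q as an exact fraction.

Q = 1344028921/436871100 in ≈ 3.076 in

CN(II) = 51; AMC II needs no correction.
Retention S: 1000/CN − 10 with CN=51.000 → S = 490/51 ≈ 9.608 in
Ia = 0.2·(490/51) = 98/51 in ≈ 1.922 in
Excess rainfall: 9.110 − 1.922 = 7.188 in; P > Ia so Q > 0
Q = (36661/5100)²/((36661/5100) + 490/51) = (1344028921/26010000)/(85661/5100) = 1344028921/436871100 in ≈ 3.076 in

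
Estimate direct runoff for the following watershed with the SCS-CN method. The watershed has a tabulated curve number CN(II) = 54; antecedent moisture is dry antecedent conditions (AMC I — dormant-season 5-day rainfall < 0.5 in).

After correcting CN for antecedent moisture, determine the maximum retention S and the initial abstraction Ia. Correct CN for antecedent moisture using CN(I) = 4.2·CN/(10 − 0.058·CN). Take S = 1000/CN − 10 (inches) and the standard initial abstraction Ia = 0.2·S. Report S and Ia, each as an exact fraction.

CN(I) from CN(II)=54: (4.2·54)/(10 − 0.058·54) = 56700/1717 ≈ 33.023
Retention S: 1000/CN − 10 with CN=33.023 → S = 11500/567 ≈ 20.282 in
Initial abstraction Ia = S/5 = (11500/567)/5 = 2300/567 ≈ 4.056 in

S = 11500/567 in ≈ 20.282 in; Ia = 2300/567 in ≈ 4.056 in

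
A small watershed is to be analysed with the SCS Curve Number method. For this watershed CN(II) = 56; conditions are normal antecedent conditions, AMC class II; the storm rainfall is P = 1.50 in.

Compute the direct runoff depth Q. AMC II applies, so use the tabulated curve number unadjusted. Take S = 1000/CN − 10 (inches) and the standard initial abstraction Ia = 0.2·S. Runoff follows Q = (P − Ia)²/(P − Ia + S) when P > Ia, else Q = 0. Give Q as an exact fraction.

AMC II — tabulated CN = 56 applies directly.
Retention S: 1000/CN − 10 with CN=56.000 → S = 55/7 ≈ 7.857 in
Initial abstraction Ia = S/5 = (55/7)/5 = 11/7 ≈ 1.571 in
P = 1.500 ≤ Ia = 1.571 in: entire storm abstracted, Q = 0.

Q = 0 in ≈ 0.000 in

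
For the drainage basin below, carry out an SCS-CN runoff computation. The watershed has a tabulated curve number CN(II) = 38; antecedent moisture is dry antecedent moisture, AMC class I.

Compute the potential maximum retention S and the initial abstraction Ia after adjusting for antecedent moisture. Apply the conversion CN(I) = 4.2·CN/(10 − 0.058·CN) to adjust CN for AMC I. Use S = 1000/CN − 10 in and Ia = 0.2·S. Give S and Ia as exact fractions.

Dry (AMC I): CN(I) = 4.2·38/(10 − 0.058·38) = (798/5)/(1949/250) = 39900/1949 ≈ 20.472
Retention S: 1000/CN − 10 with CN=20.472 → S = 15500/399 ≈ 38.847 in
Ia = 0.2·(15500/399) = 3100/399 in ≈ 7.769 in

S = 15500/399 in ≈ 38.847 in; Ia = 3100/399 in ≈ 7.769 in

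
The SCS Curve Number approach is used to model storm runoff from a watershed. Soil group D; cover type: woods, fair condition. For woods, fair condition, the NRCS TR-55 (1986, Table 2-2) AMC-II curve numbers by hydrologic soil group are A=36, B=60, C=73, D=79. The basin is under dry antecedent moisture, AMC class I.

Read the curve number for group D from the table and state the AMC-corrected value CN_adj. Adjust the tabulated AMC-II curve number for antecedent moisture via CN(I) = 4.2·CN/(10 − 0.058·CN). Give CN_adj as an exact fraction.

NRCS table: woods, fair condition, soil group D → CN(II) = 79
Dry (AMC I): CN(I) = 4.2·79/(10 − 0.058·79) = (1659/5)/(2709/500) = 7900/129 ≈ 61.240

CN_adj = 7900/129 ≈ 61.240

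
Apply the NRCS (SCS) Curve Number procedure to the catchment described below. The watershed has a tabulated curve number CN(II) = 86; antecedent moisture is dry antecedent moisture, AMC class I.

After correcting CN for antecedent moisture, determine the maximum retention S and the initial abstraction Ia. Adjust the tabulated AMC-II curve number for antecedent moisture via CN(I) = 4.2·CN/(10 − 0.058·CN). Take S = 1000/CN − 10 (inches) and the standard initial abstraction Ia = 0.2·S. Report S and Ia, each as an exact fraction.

S = 500/129 in ≈ 3.876 in; Ia = 100/129 in ≈ 0.775 in

Dry (AMC I): CN(I) = 4.2·86/(10 − 0.058·86) = (1806/5)/(1253/250) = 12900/179 ≈ 72.067
Max retention: S = 1000/(12900/179) − 10 = 500/129 in (≈ 3.876 in)
Initial abstraction Ia = S/5 = (500/129)/5 = 100/129 ≈ 0.775 in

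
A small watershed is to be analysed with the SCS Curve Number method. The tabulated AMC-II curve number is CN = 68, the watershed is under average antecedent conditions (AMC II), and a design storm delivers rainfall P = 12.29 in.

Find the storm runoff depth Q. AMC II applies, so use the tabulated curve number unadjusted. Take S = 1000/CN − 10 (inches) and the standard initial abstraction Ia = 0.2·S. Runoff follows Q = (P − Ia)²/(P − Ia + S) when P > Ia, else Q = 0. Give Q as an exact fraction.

AMC II — tabulated CN = 68 applies directly.
Max retention: S = 1000/68 − 10 = 80/17 in (≈ 4.706 in)
Ia = 0.2S: 0.2·4.706 = 0.941 in (exactly 16/17)
Excess rainfall: 12.290 − 0.941 = 11.349 in; P > Ia so Q > 0
Q: (19293/1700)² ÷ (27293/1700) = 372219849/46398100 in (≈ 8.022 in)

Q = 372219849/46398100 in ≈ 8.022 in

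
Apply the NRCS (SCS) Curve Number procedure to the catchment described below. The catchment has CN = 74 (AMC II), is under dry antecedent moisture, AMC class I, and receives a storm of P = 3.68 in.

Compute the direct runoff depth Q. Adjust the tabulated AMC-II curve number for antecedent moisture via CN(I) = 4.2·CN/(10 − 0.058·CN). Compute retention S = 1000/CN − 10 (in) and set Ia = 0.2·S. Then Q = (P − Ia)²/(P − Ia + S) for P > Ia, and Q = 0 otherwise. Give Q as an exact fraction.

Q = 379938064/978456675 in ≈ 0.388 in

Adjust CN=74 to AMC I: 4.2·74/(10 − 0.058·74) → (1554/5) ÷ (1427/250) = 77700/1427 ≈ 54.450
Retention S: 1000/CN − 10 with CN=54.450 → S = 6500/777 ≈ 8.366 in
Ia = 0.2S: 0.2·8.366 = 1.673 in (exactly 1300/777)
P − Ia = 3.680 − 1.673 = 38984/19425 ≈ 2.007 in (> 0, runoff occurs)
Q = (38984/19425)²/((38984/19425) + 6500/777) = (1519752256/377330625)/(201484/19425) = 379938064/978456675 in ≈ 0.388 in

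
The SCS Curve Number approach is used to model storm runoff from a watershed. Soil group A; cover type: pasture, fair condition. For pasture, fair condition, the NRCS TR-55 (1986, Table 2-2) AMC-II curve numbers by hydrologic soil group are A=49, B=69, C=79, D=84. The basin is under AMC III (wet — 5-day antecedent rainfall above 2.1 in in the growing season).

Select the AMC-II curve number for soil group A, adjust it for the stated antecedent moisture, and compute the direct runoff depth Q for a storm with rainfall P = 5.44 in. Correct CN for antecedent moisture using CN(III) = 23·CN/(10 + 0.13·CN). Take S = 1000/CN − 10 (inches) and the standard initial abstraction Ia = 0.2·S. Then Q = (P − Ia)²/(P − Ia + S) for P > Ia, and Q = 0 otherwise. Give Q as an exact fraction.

NRCS table: pasture, fair condition, soil group A → CN(II) = 49
Wet (AMC III): CN(III) = 23·49/(10 + 0.13·49) = 1127/(1637/100) = 112700/1637 ≈ 68.845
Retention S: 1000/CN − 10 with CN=68.845 → S = 5100/1127 ≈ 4.525 in
Ia = 0.2S: 0.2·4.525 = 0.905 in (exactly 1020/1127)
Excess rainfall: 5.440 − 0.905 = 4.535 in; P > Ia so Q > 0
Runoff Q = (P−Ia)²/(P−Ia+S) = (4.535)²/(4.535+4.525) = 120041794/52884475 ≈ 2.270 in

Q = 120041794/52884475 in ≈ 2.270 in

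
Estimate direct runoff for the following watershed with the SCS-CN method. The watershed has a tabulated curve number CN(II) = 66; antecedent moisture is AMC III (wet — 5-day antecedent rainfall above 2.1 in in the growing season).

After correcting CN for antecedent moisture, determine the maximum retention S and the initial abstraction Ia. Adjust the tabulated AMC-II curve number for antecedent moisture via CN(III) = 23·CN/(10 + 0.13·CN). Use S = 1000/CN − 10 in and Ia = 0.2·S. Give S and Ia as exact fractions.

S = 1700/759 in ≈ 2.240 in; Ia = 340/759 in ≈ 0.448 in

Adjust CN=66 to AMC III: 23·66/(10 + 0.13·66) → 1518 ÷ (929/50) = 75900/929 ≈ 81.701
Retention S: 1000/CN − 10 with CN=81.701 → S = 1700/759 ≈ 2.240 in
Ia = 0.2·(1700/759) = 340/759 in ≈ 0.448 in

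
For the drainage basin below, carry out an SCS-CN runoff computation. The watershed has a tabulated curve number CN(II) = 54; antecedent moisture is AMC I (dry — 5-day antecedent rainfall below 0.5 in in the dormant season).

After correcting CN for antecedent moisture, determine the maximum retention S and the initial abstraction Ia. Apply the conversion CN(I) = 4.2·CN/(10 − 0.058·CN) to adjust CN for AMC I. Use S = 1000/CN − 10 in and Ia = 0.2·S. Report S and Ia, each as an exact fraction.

S = 11500/567 in ≈ 20.282 in; Ia = 2300/567 in ≈ 4.056 in

CN(I) from CN(II)=54: (4.2·54)/(10 − 0.058·54) = 56700/1717 ≈ 33.023
Retention S: 1000/CN − 10 with CN=33.023 → S = 11500/567 ≈ 20.282 in
Ia = 0.2S: 0.2·20.282 = 4.056 in (exactly 2300/567)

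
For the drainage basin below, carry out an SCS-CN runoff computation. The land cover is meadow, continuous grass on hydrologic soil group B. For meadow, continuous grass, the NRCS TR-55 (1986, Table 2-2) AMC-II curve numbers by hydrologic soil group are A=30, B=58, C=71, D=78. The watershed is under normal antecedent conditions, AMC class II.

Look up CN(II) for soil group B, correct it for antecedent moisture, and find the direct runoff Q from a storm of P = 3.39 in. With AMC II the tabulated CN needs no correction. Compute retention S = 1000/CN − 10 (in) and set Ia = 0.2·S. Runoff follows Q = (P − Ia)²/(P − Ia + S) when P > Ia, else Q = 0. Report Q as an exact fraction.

NRCS table: meadow, continuous grass, soil group B → CN(II) = 58
Average conditions: CN = 58 (no AMC adjustment).
Retention S: 1000/CN − 10 with CN=58.000 → S = 210/29 ≈ 7.241 in
Initial abstraction Ia = S/5 = (210/29)/5 = 42/29 ≈ 1.448 in
Excess rainfall: 3.390 − 1.448 = 1.942 in; P > Ia so Q > 0
Q = (5631/2900)²/((5631/2900) + 210/29) = (31708161/8410000)/(26631/2900) = 3523129/8581100 in ≈ 0.411 in

Q = 3523129/8581100 in ≈ 0.411 in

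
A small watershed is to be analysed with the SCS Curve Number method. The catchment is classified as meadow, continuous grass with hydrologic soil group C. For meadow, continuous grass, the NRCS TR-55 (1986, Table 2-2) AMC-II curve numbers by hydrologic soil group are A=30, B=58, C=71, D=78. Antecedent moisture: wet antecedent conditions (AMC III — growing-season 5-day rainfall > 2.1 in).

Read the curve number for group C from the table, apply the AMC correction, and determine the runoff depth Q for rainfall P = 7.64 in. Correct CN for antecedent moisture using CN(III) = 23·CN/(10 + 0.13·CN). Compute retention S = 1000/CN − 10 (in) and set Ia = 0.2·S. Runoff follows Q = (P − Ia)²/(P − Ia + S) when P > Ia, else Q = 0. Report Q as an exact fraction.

Q = 88448544409/15101289975 in ≈ 5.857 in

NRCS table: meadow, continuous grass, soil group C → CN(II) = 71
Adjust CN=71 to AMC III: 23·71/(10 + 0.13·71) → 1633 ÷ (1923/100) = 163300/1923 ≈ 84.919
Retention S: 1000/CN − 10 with CN=84.919 → S = 2900/1633 ≈ 1.776 in
Initial abstraction Ia = S/5 = (2900/1633)/5 = 580/1633 ≈ 0.355 in
Excess rainfall: 7.640 − 0.355 = 7.285 in; P > Ia so Q > 0
Q: (297403/40825)² ÷ (369903/40825) = 88448544409/15101289975 in (≈ 5.857 in)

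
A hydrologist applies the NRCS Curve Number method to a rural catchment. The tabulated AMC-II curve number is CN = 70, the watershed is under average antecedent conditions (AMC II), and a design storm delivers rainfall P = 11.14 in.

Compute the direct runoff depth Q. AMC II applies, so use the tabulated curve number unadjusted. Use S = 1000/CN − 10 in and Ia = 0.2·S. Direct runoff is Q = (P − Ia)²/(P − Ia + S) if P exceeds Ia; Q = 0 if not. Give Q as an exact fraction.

AMC II — tabulated CN = 70 applies directly.
Retention S: 1000/CN − 10 with CN=70.000 → S = 30/7 ≈ 4.286 in
Initial abstraction Ia = S/5 = (30/7)/5 = 6/7 ≈ 0.857 in
Excess rainfall: 11.140 − 0.857 = 10.283 in; P > Ia so Q > 0
Q: (3599/350)² ÷ (5099/350) = 12952801/1784650 in (≈ 7.258 in)

Q = 12952801/1784650 in ≈ 7.258 in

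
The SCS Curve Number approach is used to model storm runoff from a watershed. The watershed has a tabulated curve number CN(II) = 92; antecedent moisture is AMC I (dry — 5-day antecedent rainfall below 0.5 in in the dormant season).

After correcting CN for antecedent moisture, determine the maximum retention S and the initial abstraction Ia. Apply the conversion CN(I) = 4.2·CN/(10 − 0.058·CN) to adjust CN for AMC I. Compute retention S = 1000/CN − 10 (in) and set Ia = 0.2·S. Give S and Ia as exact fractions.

S = 1000/483 in ≈ 2.070 in; Ia = 200/483 in ≈ 0.414 in

CN(I) from CN(II)=92: (4.2·92)/(10 − 0.058·92) = 48300/583 ≈ 82.847
Retention S: 1000/CN − 10 with CN=82.847 → S = 1000/483 ≈ 2.070 in
Ia = 0.2·(1000/483) = 200/483 in ≈ 0.414 in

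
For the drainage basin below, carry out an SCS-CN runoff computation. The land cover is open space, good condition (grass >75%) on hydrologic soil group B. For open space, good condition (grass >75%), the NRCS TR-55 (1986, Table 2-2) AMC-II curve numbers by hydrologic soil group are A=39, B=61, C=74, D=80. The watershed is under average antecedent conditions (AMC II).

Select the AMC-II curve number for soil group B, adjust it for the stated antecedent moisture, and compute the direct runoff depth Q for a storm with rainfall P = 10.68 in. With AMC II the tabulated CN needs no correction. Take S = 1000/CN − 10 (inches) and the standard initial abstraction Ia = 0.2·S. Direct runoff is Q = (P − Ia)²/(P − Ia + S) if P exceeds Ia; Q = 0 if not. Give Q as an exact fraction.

NRCS table: open space, good condition (grass >75%), soil group B → CN(II) = 61
Average conditions: CN = 61 (no AMC adjustment).
Retention S: 1000/CN − 10 with CN=61.000 → S = 390/61 ≈ 6.393 in
Initial abstraction Ia = S/5 = (390/61)/5 = 78/61 ≈ 1.279 in
Excess rainfall: 10.680 − 1.279 = 9.401 in; P > Ia so Q > 0
Q = (14337/1525)²/((14337/1525) + 390/61) = (205549569/2325625)/(24087/1525) = 68516523/12244225 in ≈ 5.596 in

Q = 68516523/12244225 in ≈ 5.596 in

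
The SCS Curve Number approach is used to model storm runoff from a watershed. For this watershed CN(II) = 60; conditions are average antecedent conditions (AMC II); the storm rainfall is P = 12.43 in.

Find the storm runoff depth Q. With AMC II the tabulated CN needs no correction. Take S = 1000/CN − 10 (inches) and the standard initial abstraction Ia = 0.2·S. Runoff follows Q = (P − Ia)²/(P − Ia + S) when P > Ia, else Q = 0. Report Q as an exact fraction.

Q = 11082241/1598700 in ≈ 6.932 in

Average conditions: CN = 60 (no AMC adjustment).
S = 1000/60 − 10 = 20/3 in ≈ 6.667 in
Ia = 0.2·(20/3) = 4/3 in ≈ 1.333 in
Excess rainfall: 12.430 − 1.333 = 11.097 in; P > Ia so Q > 0
Q: (3329/300)² ÷ (5329/300) = 11082241/1598700 in (≈ 6.932 in)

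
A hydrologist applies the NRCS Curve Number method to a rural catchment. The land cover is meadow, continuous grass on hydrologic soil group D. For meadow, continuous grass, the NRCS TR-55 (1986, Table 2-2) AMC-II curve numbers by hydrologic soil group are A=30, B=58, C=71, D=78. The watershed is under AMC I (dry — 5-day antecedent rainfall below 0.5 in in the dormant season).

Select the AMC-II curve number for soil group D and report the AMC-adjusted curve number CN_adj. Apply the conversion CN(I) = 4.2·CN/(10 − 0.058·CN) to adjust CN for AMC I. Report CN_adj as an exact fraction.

CN_adj = 81900/1369 ≈ 59.825

NRCS table: meadow, continuous grass, soil group D → CN(II) = 78
Adjust CN=78 to AMC I: 4.2·78/(10 − 0.058·78) → (1638/5) ÷ (1369/250) = 81900/1369 ≈ 59.825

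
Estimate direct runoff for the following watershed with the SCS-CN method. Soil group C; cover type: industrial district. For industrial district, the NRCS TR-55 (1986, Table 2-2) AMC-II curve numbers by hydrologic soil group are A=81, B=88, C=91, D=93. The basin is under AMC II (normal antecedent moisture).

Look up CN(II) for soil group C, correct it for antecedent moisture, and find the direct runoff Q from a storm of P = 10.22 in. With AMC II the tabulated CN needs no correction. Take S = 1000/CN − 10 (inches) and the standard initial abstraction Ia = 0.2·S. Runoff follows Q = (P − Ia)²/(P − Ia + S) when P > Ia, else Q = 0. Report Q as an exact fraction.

NRCS table: industrial district, soil group C → CN(II) = 91
CN(II) = 91; AMC II needs no correction.
Retention S: 1000/CN − 10 with CN=91.000 → S = 90/91 ≈ 0.989 in
Ia = 0.2·(90/91) = 18/91 in ≈ 0.198 in
Since P=10.220 > Ia=0.198: effective rainfall P−Ia = 45601/4550 in
Runoff Q = (P−Ia)²/(P−Ia+S) = (10.022)²/(10.022+0.989) = 2079451201/227959550 ≈ 9.122 in

Q = 2079451201/227959550 in ≈ 9.122 in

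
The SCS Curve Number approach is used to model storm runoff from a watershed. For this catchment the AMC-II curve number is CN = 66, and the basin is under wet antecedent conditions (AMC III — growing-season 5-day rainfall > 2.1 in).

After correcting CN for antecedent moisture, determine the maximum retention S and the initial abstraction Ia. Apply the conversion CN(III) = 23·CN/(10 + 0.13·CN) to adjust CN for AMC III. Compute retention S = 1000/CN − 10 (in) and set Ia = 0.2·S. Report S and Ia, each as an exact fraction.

S = 1700/759 in ≈ 2.240 in; Ia = 340/759 in ≈ 0.448 in

Adjust CN=66 to AMC III: 23·66/(10 + 0.13·66) → 1518 ÷ (929/50) = 75900/929 ≈ 81.701
Retention S: 1000/CN − 10 with CN=81.701 → S = 1700/759 ≈ 2.240 in
Ia = 0.2S: 0.2·2.240 = 0.448 in (exactly 340/759)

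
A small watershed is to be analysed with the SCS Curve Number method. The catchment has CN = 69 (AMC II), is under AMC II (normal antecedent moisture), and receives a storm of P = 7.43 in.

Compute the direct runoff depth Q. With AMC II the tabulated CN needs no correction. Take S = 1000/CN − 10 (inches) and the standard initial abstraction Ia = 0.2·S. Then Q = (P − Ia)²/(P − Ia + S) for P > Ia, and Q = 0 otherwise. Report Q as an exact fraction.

Q = 2031034489/524862300 in ≈ 3.870 in

Average conditions: CN = 69 (no AMC adjustment).
S = 1000/69 − 10 = 310/69 in ≈ 4.493 in
Ia = 0.2S: 0.2·4.493 = 0.899 in (exactly 62/69)
Since P=7.430 > Ia=0.899: effective rainfall P−Ia = 45067/6900 in
Q = (45067/6900)²/((45067/6900) + 310/69) = (2031034489/47610000)/(76067/6900) = 2031034489/524862300 in ≈ 3.870 in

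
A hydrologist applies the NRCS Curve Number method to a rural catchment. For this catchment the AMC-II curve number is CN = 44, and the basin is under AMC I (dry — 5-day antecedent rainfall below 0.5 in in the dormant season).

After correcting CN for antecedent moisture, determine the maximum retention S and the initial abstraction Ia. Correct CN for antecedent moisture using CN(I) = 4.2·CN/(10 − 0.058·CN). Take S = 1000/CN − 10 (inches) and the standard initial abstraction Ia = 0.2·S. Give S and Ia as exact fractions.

CN(I) from CN(II)=44: (4.2·44)/(10 − 0.058·44) = 3300/133 ≈ 24.812
S = 1000/(3300/133) − 10 = 1000/33 in ≈ 30.303 in
Ia = 0.2·(1000/33) = 200/33 in ≈ 6.061 in

S = 1000/33 in ≈ 30.303 in; Ia = 200/33 in ≈ 6.061 in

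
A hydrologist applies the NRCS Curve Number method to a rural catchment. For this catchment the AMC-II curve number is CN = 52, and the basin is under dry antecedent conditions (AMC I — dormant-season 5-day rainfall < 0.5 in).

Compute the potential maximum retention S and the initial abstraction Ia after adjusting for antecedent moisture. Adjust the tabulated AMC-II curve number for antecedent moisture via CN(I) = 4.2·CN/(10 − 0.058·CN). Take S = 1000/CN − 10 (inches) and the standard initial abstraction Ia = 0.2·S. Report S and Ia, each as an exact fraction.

Dry (AMC I): CN(I) = 4.2·52/(10 − 0.058·52) = (1092/5)/(873/125) = 9100/291 ≈ 31.271
Max retention: S = 1000/(9100/291) − 10 = 2000/91 in (≈ 21.978 in)
Ia = 0.2S: 0.2·21.978 = 4.396 in (exactly 400/91)

S = 2000/91 in ≈ 21.978 in; Ia = 400/91 in ≈ 4.396 in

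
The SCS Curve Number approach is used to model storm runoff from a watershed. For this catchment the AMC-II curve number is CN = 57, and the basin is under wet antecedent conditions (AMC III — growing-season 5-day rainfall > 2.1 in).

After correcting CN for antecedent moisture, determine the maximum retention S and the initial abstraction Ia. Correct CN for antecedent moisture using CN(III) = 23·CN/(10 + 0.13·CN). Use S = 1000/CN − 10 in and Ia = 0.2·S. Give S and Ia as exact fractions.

CN(III) from CN(II)=57: (23·57)/(10 + 0.13·57) = 131100/1741 ≈ 75.302
Retention S: 1000/CN − 10 with CN=75.302 → S = 4300/1311 ≈ 3.280 in
Initial abstraction Ia = S/5 = (4300/1311)/5 = 860/1311 ≈ 0.656 in

S = 4300/1311 in ≈ 3.280 in; Ia = 860/1311 in ≈ 0.656 in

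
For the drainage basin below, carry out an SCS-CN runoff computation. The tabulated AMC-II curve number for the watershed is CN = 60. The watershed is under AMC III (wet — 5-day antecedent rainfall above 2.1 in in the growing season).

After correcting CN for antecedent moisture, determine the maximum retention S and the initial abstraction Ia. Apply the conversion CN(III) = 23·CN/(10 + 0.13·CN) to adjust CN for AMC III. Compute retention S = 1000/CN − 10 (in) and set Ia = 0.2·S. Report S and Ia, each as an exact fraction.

S = 200/69 in ≈ 2.899 in; Ia = 40/69 in ≈ 0.580 in

CN(III) from CN(II)=60: (23·60)/(10 + 0.13·60) = 6900/89 ≈ 77.528
Max retention: S = 1000/(6900/89) − 10 = 200/69 in (≈ 2.899 in)
Ia = 0.2·(200/69) = 40/69 in ≈ 0.580 in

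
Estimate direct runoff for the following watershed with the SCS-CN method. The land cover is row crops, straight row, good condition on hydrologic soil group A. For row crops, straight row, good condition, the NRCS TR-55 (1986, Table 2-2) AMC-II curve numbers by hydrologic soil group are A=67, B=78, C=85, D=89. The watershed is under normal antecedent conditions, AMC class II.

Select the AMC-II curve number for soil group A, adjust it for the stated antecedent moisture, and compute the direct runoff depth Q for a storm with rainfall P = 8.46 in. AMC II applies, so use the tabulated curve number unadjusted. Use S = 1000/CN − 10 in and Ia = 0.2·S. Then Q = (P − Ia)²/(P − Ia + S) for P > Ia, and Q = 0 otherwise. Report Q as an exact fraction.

NRCS table: row crops, straight row, good condition, soil group A → CN(II) = 67
AMC II — tabulated CN = 67 applies directly.
Retention S: 1000/CN − 10 with CN=67.000 → S = 330/67 ≈ 4.925 in
Ia = 0.2·(330/67) = 66/67 in ≈ 0.985 in
Excess rainfall: 8.460 − 0.985 = 7.475 in; P > Ia so Q > 0
Q = (25041/3350)²/((25041/3350) + 330/67) = (627051681/11222500)/(41541/3350) = 209017227/46387450 in ≈ 4.506 in

Q = 209017227/46387450 in ≈ 4.506 in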